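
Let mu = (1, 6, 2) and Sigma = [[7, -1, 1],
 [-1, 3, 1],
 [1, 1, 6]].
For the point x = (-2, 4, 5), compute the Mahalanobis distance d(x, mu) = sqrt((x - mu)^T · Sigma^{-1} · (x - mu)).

Step 1 — centre the observation: (x - mu) = (-3, -2, 3).

Step 2 — invert Sigma (cofactor / det for 3×3, or solve directly):
  Sigma^{-1} = [[0.1574, 0.0648, -0.037],
 [0.0648, 0.3796, -0.0741],
 [-0.037, -0.0741, 0.1852]].

Step 3 — form the quadratic (x - mu)^T · Sigma^{-1} · (x - mu):
  Sigma^{-1} · (x - mu) = (-0.713, -1.1759, 0.8148).
  (x - mu)^T · [Sigma^{-1} · (x - mu)] = (-3)·(-0.713) + (-2)·(-1.1759) + (3)·(0.8148) = 6.9352.

Step 4 — take square root: d = √(6.9352) ≈ 2.6335.

d(x, mu) = √(6.9352) ≈ 2.6335


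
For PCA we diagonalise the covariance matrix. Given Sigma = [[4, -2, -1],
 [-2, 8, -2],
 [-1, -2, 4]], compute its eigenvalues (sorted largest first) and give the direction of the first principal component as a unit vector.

Step 1 — characteristic polynomial p(λ) = det(λI - Sigma) = λ³ - tr·λ² + c_1·λ - det, where tr = trace, c_1 = sum of the principal 2×2 minors, det = det(Sigma):
  tr = 4 + 8 + 4 = 16,
  c_1 = (4·8 - (-2)²) + (4·4 - (-1)²) + (8·4 - (-2)²) = 28 + 15 + 28 = 71,
  det = 4·(8·4 - (-2)²) - (-2)·((-2)·4 - (-2)·(-1)) + (-1)·((-2)·(-2) - 8·(-1)) = 4·(28) - (-2)·(-10) + (-1)·(12) = 80.
  So p(λ) = λ³ - 16λ² + 71λ - 80.
Step 2 — look for an integer root (rational root theorem: any rational root is an integer divisor of 80). Testing λ = 5:
  p(5) = 125 - 400 + 355 - 80 = 0  ✓
  Dividing out (λ - 5): p(λ) = (λ - 5)(λ² - 11λ + 16).
Step 3 — remaining eigenvalues from the quadratic λ² - 11λ + 16 = 0:
  Δ = 11² - 4·16 = 121 - 64 = 57,  λ = (11 ± √57)/2 = (11 ± 7.5498)/2 ≈ 9.2749 or 1.7251.
  Sorted: λ_1 = 9.2749,  λ_2 = 5,  λ_3 = 1.7251  (check: sum = 16 = tr ✓).

Step 4 — unit eigenvector for λ_1 ≈ 9.2749: v spans the null space of (Sigma - λ_1 I), whose rows are
  r_1 = (-5.2749, -2, -1),  r_2 = (-2, -1.2749, -2),  r_3 = (-1, -2, -5.2749).
  v is orthogonal to every row, so take v ∝ r_1 × r_2 = ((-2)·(-2) - (-1)·(-1.2749), (-1)·(-2) - (-5.2749)·(-2), (-5.2749)·(-1.2749) - (-2)·(-2)) ≈ (2.7251, -8.5498, 2.7251).
  Let u = (2.7251, -8.5498, 2.7251).
  ||u|| = √((2.7251)² + (-8.5498)² + (2.7251)²) = √(87.9518) ≈ 9.3783,  v_1 = u/||u|| ≈ (0.2906, -0.9117, 0.2906) (||v_1|| = 1).

λ_1 = 9.2749,  λ_2 = 5,  λ_3 = 1.7251;  v_1 ≈ (0.2906, -0.9117, 0.2906)


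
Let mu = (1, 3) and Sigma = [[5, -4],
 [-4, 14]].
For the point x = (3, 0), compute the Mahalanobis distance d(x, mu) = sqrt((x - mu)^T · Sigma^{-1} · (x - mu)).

Step 1 — centre the observation: (x - mu) = (2, -3).

Step 2 — invert Sigma. det(Sigma) = 5·14 - (-4)² = 54.
  Sigma^{-1} = (1/det) · [[d, -b], [-b, a]] = [[0.2593, 0.0741],
 [0.0741, 0.0926]].

Step 3 — form the quadratic (x - mu)^T · Sigma^{-1} · (x - mu):
  Sigma^{-1} · (x - mu) = (0.2963, -0.1296).
  (x - mu)^T · [Sigma^{-1} · (x - mu)] = (2)·(0.2963) + (-3)·(-0.1296) = 0.9815.

Step 4 — take square root: d = √(0.9815) ≈ 0.9907.

d(x, mu) = √(0.9815) ≈ 0.9907


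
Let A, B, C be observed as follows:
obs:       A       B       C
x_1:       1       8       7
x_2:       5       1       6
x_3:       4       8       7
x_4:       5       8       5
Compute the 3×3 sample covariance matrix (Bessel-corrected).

Step 1 — column means:
  mean(A) = (1 + 5 + 4 + 5) / 4 = 15/4 = 3.75
  mean(B) = (8 + 1 + 8 + 8) / 4 = 25/4 = 6.25
  mean(C) = (7 + 6 + 7 + 5) / 4 = 25/4 = 6.25

Step 2 — sample covariance S[i,j] = (1/(n-1)) · Σ_k (x_{k,i} - mean_i) · (x_{k,j} - mean_j), with n-1 = 3.
  S[A,A] = ((-2.75)·(-2.75) + (1.25)·(1.25) + (0.25)·(0.25) + (1.25)·(1.25)) / 3 = 10.75/3 = 3.5833
  S[A,B] = ((-2.75)·(1.75) + (1.25)·(-5.25) + (0.25)·(1.75) + (1.25)·(1.75)) / 3 = -8.75/3 = -2.9167
  S[A,C] = ((-2.75)·(0.75) + (1.25)·(-0.25) + (0.25)·(0.75) + (1.25)·(-1.25)) / 3 = -3.75/3 = -1.25
  S[B,B] = ((1.75)·(1.75) + (-5.25)·(-5.25) + (1.75)·(1.75) + (1.75)·(1.75)) / 3 = 36.75/3 = 12.25
  S[B,C] = ((1.75)·(0.75) + (-5.25)·(-0.25) + (1.75)·(0.75) + (1.75)·(-1.25)) / 3 = 1.75/3 = 0.5833
  S[C,C] = ((0.75)·(0.75) + (-0.25)·(-0.25) + (0.75)·(0.75) + (-1.25)·(-1.25)) / 3 = 2.75/3 = 0.9167

S is symmetric (S[j,i] = S[i,j]). Assembling:

S = [[3.5833, -2.9167, -1.25],
 [-2.9167, 12.25, 0.5833],
 [-1.25, 0.5833, 0.9167]]


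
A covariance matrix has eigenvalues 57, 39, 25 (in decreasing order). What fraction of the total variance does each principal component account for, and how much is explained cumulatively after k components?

Step 1 — total variance = trace(Sigma) = Σ λ_i = 57 + 39 + 25 = 121.

Step 2 — fraction explained by component i = λ_i / Σ λ:
  PC1: 57/121 = 0.4711
  PC2: 39/121 = 0.3223
  PC3: 25/121 = 0.2066

Step 3 — cumulative fraction after k components = (λ_1 + ... + λ_k) / Σ λ:
  k = 1: 57/121 = 0.4711
  k = 2: (57 + 39)/121 = 96/121 = 0.7934
  k = 3: (57 + 39 + 25)/121 = 121/121 = 1

Summary (fraction, with percent):

explained: PC1 0.4711 (47.11%), PC2 0.3223 (32.23%), PC3 0.2066 (20.66%);  cumulative: 0.4711, 0.7934, 1


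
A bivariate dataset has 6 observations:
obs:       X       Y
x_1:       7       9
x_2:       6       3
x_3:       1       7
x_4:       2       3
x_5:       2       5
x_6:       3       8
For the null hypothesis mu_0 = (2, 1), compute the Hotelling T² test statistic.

Step 1 — sample mean vector:
  mean(X) = (7 + 6 + 1 + 2 + 2 + 3) / 6 = 21/6 = 3.5
  mean(Y) = (9 + 3 + 7 + 3 + 5 + 8) / 6 = 35/6 = 5.8333
  x̄ = (3.5, 5.8333),  deviation x̄ - mu_0 = (3.5, 5.8333) - (2, 1) = (1.5, 4.8333).

Step 2 — sample covariance matrix, S[i,j] = (1/(n-1)) · Σ_k (x_{k,i} - mean_i) · (x_{k,j} - mean_j), divisor n-1 = 5:
  S[X,X] = ((3.5)·(3.5) + (2.5)·(2.5) + (-2.5)·(-2.5) + (-1.5)·(-1.5) + (-1.5)·(-1.5) + (-0.5)·(-0.5)) / 5 = 29.5/5 = 5.9
  S[X,Y] = ((3.5)·(3.1667) + (2.5)·(-2.8333) + (-2.5)·(1.1667) + (-1.5)·(-2.8333) + (-1.5)·(-0.8333) + (-0.5)·(2.1667)) / 5 = 5.5/5 = 1.1
  S[Y,Y] = ((3.1667)·(3.1667) + (-2.8333)·(-2.8333) + (1.1667)·(1.1667) + (-2.8333)·(-2.8333) + (-0.8333)·(-0.8333) + (2.1667)·(2.1667)) / 5 = 32.8333/5 = 6.5667
  S = [[5.9, 1.1],
 [1.1, 6.5667]].

Step 3 — invert S. det(S) = 5.9·6.5667 - (1.1)² = 37.5333.
  S^{-1} = (1/det) · [[d, -b], [-b, a]] = [[0.175, -0.0293],
 [-0.0293, 0.1572]].

Step 4 — quadratic form (x̄ - mu_0)^T · S^{-1} · (x̄ - mu_0):
  S^{-1} · (x̄ - mu_0) = (0.1208, 0.7158),
  (x̄ - mu_0)^T · [...] = (1.5)·(0.1208) + (4.8333)·(0.7158) = 3.6409.

Step 5 — scale by n: T² = 6 · 3.6409 = 21.8455.

T² ≈ 21.8455


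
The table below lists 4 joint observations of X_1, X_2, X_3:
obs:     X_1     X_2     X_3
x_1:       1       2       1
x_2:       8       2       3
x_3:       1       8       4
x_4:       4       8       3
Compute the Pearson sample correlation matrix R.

Step 1 — column means:
  mean(X_1) = (1 + 8 + 1 + 4) / 4 = 14/4 = 3.5
  mean(X_2) = (2 + 2 + 8 + 8) / 4 = 20/4 = 5
  mean(X_3) = (1 + 3 + 4 + 3) / 4 = 11/4 = 2.75

Step 2 — sample variances and covariances s[i,j] = (1/(n-1)) · Σ_k (x_{k,i} - mean_i) · (x_{k,j} - mean_j), with n-1 = 3:
  s[X_1,X_1] = ((-2.5)·(-2.5) + (4.5)·(4.5) + (-2.5)·(-2.5) + (0.5)·(0.5)) / 3 = 33/3 = 11
  s[X_1,X_2] = ((-2.5)·(-3) + (4.5)·(-3) + (-2.5)·(3) + (0.5)·(3)) / 3 = -12/3 = -4
  s[X_1,X_3] = ((-2.5)·(-1.75) + (4.5)·(0.25) + (-2.5)·(1.25) + (0.5)·(0.25)) / 3 = 2.5/3 = 0.8333
  s[X_2,X_2] = ((-3)·(-3) + (-3)·(-3) + (3)·(3) + (3)·(3)) / 3 = 36/3 = 12
  s[X_2,X_3] = ((-3)·(-1.75) + (-3)·(0.25) + (3)·(1.25) + (3)·(0.25)) / 3 = 9/3 = 3
  s[X_3,X_3] = ((-1.75)·(-1.75) + (0.25)·(0.25) + (1.25)·(1.25) + (0.25)·(0.25)) / 3 = 4.75/3 = 1.5833
  Sample standard deviations s_i = √(s[i,i]):
  s(X_1) = √(11) = 3.3166
  s(X_2) = √(12) = 3.4641
  s(X_3) = √(1.5833) = 1.2583

Step 3 — r_{ij} = s_{ij} / (s_i · s_j):
  r[X_1,X_1] = 1 (diagonal).
  r[X_1,X_2] = -4 / (3.3166 · 3.4641) = -4 / 11.4891 = -0.3482
  r[X_1,X_3] = 0.8333 / (3.3166 · 1.2583) = 0.8333 / 4.1733 = 0.1997
  r[X_2,X_2] = 1 (diagonal).
  r[X_2,X_3] = 3 / (3.4641 · 1.2583) = 3 / 4.3589 = 0.6882
  r[X_3,X_3] = 1 (diagonal).

R is symmetric with unit diagonal. Assembling:

R = [[1, -0.3482, 0.1997],
 [-0.3482, 1, 0.6882],
 [0.1997, 0.6882, 1]]


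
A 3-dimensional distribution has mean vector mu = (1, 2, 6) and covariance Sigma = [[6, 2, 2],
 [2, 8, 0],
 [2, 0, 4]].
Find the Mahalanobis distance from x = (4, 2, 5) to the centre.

Step 1 — centre the observation: (x - mu) = (3, 0, -1).

Step 2 — invert Sigma (cofactor / det for 3×3, or solve directly):
  Sigma^{-1} = [[0.2222, -0.0556, -0.1111],
 [-0.0556, 0.1389, 0.0278],
 [-0.1111, 0.0278, 0.3056]].

Step 3 — form the quadratic (x - mu)^T · Sigma^{-1} · (x - mu):
  Sigma^{-1} · (x - mu) = (0.7778, -0.1944, -0.6389).
  (x - mu)^T · [Sigma^{-1} · (x - mu)] = (3)·(0.7778) + (0)·(-0.1944) + (-1)·(-0.6389) = 2.9722.

Step 4 — take square root: d = √(2.9722) ≈ 1.724.

d(x, mu) = √(2.9722) ≈ 1.724


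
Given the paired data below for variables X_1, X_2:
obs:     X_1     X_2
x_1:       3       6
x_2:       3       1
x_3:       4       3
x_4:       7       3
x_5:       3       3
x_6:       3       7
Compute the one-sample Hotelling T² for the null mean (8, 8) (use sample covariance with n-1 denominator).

Step 1 — sample mean vector:
  mean(X_1) = (3 + 3 + 4 + 7 + 3 + 3) / 6 = 23/6 = 3.8333
  mean(X_2) = (6 + 1 + 3 + 3 + 3 + 7) / 6 = 23/6 = 3.8333
  x̄ = (3.8333, 3.8333),  deviation x̄ - mu_0 = (3.8333, 3.8333) - (8, 8) = (-4.1667, -4.1667).

Step 2 — sample covariance matrix, S[i,j] = (1/(n-1)) · Σ_k (x_{k,i} - mean_i) · (x_{k,j} - mean_j), divisor n-1 = 5:
  S[X_1,X_1] = ((-0.8333)·(-0.8333) + (-0.8333)·(-0.8333) + (0.1667)·(0.1667) + (3.1667)·(3.1667) + (-0.8333)·(-0.8333) + (-0.8333)·(-0.8333)) / 5 = 12.8333/5 = 2.5667
  S[X_1,X_2] = ((-0.8333)·(2.1667) + (-0.8333)·(-2.8333) + (0.1667)·(-0.8333) + (3.1667)·(-0.8333) + (-0.8333)·(-0.8333) + (-0.8333)·(3.1667)) / 5 = -4.1667/5 = -0.8333
  S[X_2,X_2] = ((2.1667)·(2.1667) + (-2.8333)·(-2.8333) + (-0.8333)·(-0.8333) + (-0.8333)·(-0.8333) + (-0.8333)·(-0.8333) + (3.1667)·(3.1667)) / 5 = 24.8333/5 = 4.9667
  S = [[2.5667, -0.8333],
 [-0.8333, 4.9667]].

Step 3 — invert S. det(S) = 2.5667·4.9667 - (-0.8333)² = 12.0533.
  S^{-1} = (1/det) · [[d, -b], [-b, a]] = [[0.4121, 0.0691],
 [0.0691, 0.2129]].

Step 4 — quadratic form (x̄ - mu_0)^T · S^{-1} · (x̄ - mu_0):
  S^{-1} · (x̄ - mu_0) = (-2.005, -1.1753),
  (x̄ - mu_0)^T · [...] = (-4.1667)·(-2.005) + (-4.1667)·(-1.1753) = 13.2513.

Step 5 — scale by n: T² = 6 · 13.2513 = 79.5077.

T² ≈ 79.5077


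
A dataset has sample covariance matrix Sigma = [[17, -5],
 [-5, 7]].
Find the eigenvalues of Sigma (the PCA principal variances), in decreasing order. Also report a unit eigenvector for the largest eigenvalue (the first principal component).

Step 1 — characteristic polynomial of 2×2 Sigma:
  det(Sigma - λI) = λ² - trace · λ + det = 0.
  trace = 17 + 7 = 24, det = 17·7 - (-5)² = 94.
Step 2 — discriminant:
  Δ = trace² - 4·det = 576 - 376 = 200.
Step 3 — eigenvalues:
  λ = (trace ± √Δ)/2 = (24 ± 14.1421)/2,
  λ_1 = 19.0711,  λ_2 = 4.9289.

Step 4 — unit eigenvector for λ_1: solve (Sigma - λ_1 I)v = 0. First row:
  (17 - 19.0711)·v_x + (-5)·v_y = 0, i.e. (-2.0711)·v_x + (-5)·v_y = 0,
  so v ∝ (b, λ_1 - a) = (-5, 2.0711); multiply by -1 so the first entry is positive: u = (5, -2.0711).
  ||u|| = √((5)² + (-2.0711)²) = √(29.2893) ≈ 5.412,
  v_1 = u/||u|| ≈ (0.9239, -0.3827) (||v_1|| = 1).

λ_1 = 19.0711,  λ_2 = 4.9289;  v_1 ≈ (0.9239, -0.3827)


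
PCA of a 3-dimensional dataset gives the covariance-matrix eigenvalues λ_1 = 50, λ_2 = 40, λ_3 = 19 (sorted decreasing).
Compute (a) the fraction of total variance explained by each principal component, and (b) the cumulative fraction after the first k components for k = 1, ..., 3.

Step 1 — total variance = trace(Sigma) = Σ λ_i = 50 + 40 + 19 = 109.

Step 2 — fraction explained by component i = λ_i / Σ λ:
  PC1: 50/109 = 0.4587
  PC2: 40/109 = 0.367
  PC3: 19/109 = 0.1743

Step 3 — cumulative fraction after k components = (λ_1 + ... + λ_k) / Σ λ:
  k = 1: 50/109 = 0.4587
  k = 2: (50 + 40)/109 = 90/109 = 0.8257
  k = 3: (50 + 40 + 19)/109 = 109/109 = 1

Summary (fraction, with percent):

explained: PC1 0.4587 (45.87%), PC2 0.367 (36.7%), PC3 0.1743 (17.43%);  cumulative: 0.4587, 0.8257, 1


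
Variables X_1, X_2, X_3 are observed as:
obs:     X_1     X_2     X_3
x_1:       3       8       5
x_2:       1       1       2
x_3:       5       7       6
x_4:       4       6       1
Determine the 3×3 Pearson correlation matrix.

Step 1 — column means:
  mean(X_1) = (3 + 1 + 5 + 4) / 4 = 13/4 = 3.25
  mean(X_2) = (8 + 1 + 7 + 6) / 4 = 22/4 = 5.5
  mean(X_3) = (5 + 2 + 6 + 1) / 4 = 14/4 = 3.5

Step 2 — sample variances and covariances s[i,j] = (1/(n-1)) · Σ_k (x_{k,i} - mean_i) · (x_{k,j} - mean_j), with n-1 = 3:
  s[X_1,X_1] = ((-0.25)·(-0.25) + (-2.25)·(-2.25) + (1.75)·(1.75) + (0.75)·(0.75)) / 3 = 8.75/3 = 2.9167
  s[X_1,X_2] = ((-0.25)·(2.5) + (-2.25)·(-4.5) + (1.75)·(1.5) + (0.75)·(0.5)) / 3 = 12.5/3 = 4.1667
  s[X_1,X_3] = ((-0.25)·(1.5) + (-2.25)·(-1.5) + (1.75)·(2.5) + (0.75)·(-2.5)) / 3 = 5.5/3 = 1.8333
  s[X_2,X_2] = ((2.5)·(2.5) + (-4.5)·(-4.5) + (1.5)·(1.5) + (0.5)·(0.5)) / 3 = 29/3 = 9.6667
  s[X_2,X_3] = ((2.5)·(1.5) + (-4.5)·(-1.5) + (1.5)·(2.5) + (0.5)·(-2.5)) / 3 = 13/3 = 4.3333
  s[X_3,X_3] = ((1.5)·(1.5) + (-1.5)·(-1.5) + (2.5)·(2.5) + (-2.5)·(-2.5)) / 3 = 17/3 = 5.6667
  Sample standard deviations s_i = √(s[i,i]):
  s(X_1) = √(2.9167) = 1.7078
  s(X_2) = √(9.6667) = 3.1091
  s(X_3) = √(5.6667) = 2.3805

Step 3 — r_{ij} = s_{ij} / (s_i · s_j):
  r[X_1,X_1] = 1 (diagonal).
  r[X_1,X_2] = 4.1667 / (1.7078 · 3.1091) = 4.1667 / 5.3098 = 0.7847
  r[X_1,X_3] = 1.8333 / (1.7078 · 2.3805) = 1.8333 / 4.0654 = 0.451
  r[X_2,X_2] = 1 (diagonal).
  r[X_2,X_3] = 4.3333 / (3.1091 · 2.3805) = 4.3333 / 7.4012 = 0.5855
  r[X_3,X_3] = 1 (diagonal).

R is symmetric with unit diagonal. Assembling:

R = [[1, 0.7847, 0.451],
 [0.7847, 1, 0.5855],
 [0.451, 0.5855, 1]]


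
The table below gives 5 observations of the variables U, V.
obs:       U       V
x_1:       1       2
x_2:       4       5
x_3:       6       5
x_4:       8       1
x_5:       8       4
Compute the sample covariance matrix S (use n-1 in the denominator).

Step 1 — column means:
  mean(U) = (1 + 4 + 6 + 8 + 8) / 5 = 27/5 = 5.4
  mean(V) = (2 + 5 + 5 + 1 + 4) / 5 = 17/5 = 3.4

Step 2 — sample covariance S[i,j] = (1/(n-1)) · Σ_k (x_{k,i} - mean_i) · (x_{k,j} - mean_j), with n-1 = 4.
  S[U,U] = ((-4.4)·(-4.4) + (-1.4)·(-1.4) + (0.6)·(0.6) + (2.6)·(2.6) + (2.6)·(2.6)) / 4 = 35.2/4 = 8.8
  S[U,V] = ((-4.4)·(-1.4) + (-1.4)·(1.6) + (0.6)·(1.6) + (2.6)·(-2.4) + (2.6)·(0.6)) / 4 = 0.2/4 = 0.05
  S[V,V] = ((-1.4)·(-1.4) + (1.6)·(1.6) + (1.6)·(1.6) + (-2.4)·(-2.4) + (0.6)·(0.6)) / 4 = 13.2/4 = 3.3

S is symmetric (S[j,i] = S[i,j]). Assembling:

S = [[8.8, 0.05],
 [0.05, 3.3]]


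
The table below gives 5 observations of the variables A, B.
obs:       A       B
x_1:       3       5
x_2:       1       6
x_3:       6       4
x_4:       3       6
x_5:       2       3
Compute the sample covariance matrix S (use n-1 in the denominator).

Step 1 — column means:
  mean(A) = (3 + 1 + 6 + 3 + 2) / 5 = 15/5 = 3
  mean(B) = (5 + 6 + 4 + 6 + 3) / 5 = 24/5 = 4.8

Step 2 — sample covariance S[i,j] = (1/(n-1)) · Σ_k (x_{k,i} - mean_i) · (x_{k,j} - mean_j), with n-1 = 4.
  S[A,A] = ((0)·(0) + (-2)·(-2) + (3)·(3) + (0)·(0) + (-1)·(-1)) / 4 = 14/4 = 3.5
  S[A,B] = ((0)·(0.2) + (-2)·(1.2) + (3)·(-0.8) + (0)·(1.2) + (-1)·(-1.8)) / 4 = -3/4 = -0.75
  S[B,B] = ((0.2)·(0.2) + (1.2)·(1.2) + (-0.8)·(-0.8) + (1.2)·(1.2) + (-1.8)·(-1.8)) / 4 = 6.8/4 = 1.7

S is symmetric (S[j,i] = S[i,j]). Assembling:

S = [[3.5, -0.75],
 [-0.75, 1.7]]


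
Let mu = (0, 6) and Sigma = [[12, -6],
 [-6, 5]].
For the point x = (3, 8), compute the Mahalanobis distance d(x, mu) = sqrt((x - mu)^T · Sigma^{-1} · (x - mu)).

Step 1 — centre the observation: (x - mu) = (3, 2).

Step 2 — invert Sigma. det(Sigma) = 12·5 - (-6)² = 24.
  Sigma^{-1} = (1/det) · [[d, -b], [-b, a]] = [[0.2083, 0.25],
 [0.25, 0.5]].

Step 3 — form the quadratic (x - mu)^T · Sigma^{-1} · (x - mu):
  Sigma^{-1} · (x - mu) = (1.125, 1.75).
  (x - mu)^T · [Sigma^{-1} · (x - mu)] = (3)·(1.125) + (2)·(1.75) = 6.875.

Step 4 — take square root: d = √(6.875) ≈ 2.622.

d(x, mu) = √(6.875) ≈ 2.622


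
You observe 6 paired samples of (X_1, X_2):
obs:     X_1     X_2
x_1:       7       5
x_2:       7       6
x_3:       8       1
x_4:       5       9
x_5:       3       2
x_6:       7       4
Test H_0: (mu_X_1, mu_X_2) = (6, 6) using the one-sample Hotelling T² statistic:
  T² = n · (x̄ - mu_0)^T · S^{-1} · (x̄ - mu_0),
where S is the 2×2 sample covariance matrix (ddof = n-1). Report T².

Step 1 — sample mean vector:
  mean(X_1) = (7 + 7 + 8 + 5 + 3 + 7) / 6 = 37/6 = 6.1667
  mean(X_2) = (5 + 6 + 1 + 9 + 2 + 4) / 6 = 27/6 = 4.5
  x̄ = (6.1667, 4.5),  deviation x̄ - mu_0 = (6.1667, 4.5) - (6, 6) = (0.1667, -1.5).

Step 2 — sample covariance matrix, S[i,j] = (1/(n-1)) · Σ_k (x_{k,i} - mean_i) · (x_{k,j} - mean_j), divisor n-1 = 5:
  S[X_1,X_1] = ((0.8333)·(0.8333) + (0.8333)·(0.8333) + (1.8333)·(1.8333) + (-1.1667)·(-1.1667) + (-3.1667)·(-3.1667) + (0.8333)·(0.8333)) / 5 = 16.8333/5 = 3.3667
  S[X_1,X_2] = ((0.8333)·(0.5) + (0.8333)·(1.5) + (1.8333)·(-3.5) + (-1.1667)·(4.5) + (-3.1667)·(-2.5) + (0.8333)·(-0.5)) / 5 = -2.5/5 = -0.5
  S[X_2,X_2] = ((0.5)·(0.5) + (1.5)·(1.5) + (-3.5)·(-3.5) + (4.5)·(4.5) + (-2.5)·(-2.5) + (-0.5)·(-0.5)) / 5 = 41.5/5 = 8.3
  S = [[3.3667, -0.5],
 [-0.5, 8.3]].

Step 3 — invert S. det(S) = 3.3667·8.3 - (-0.5)² = 27.6933.
  S^{-1} = (1/det) · [[d, -b], [-b, a]] = [[0.2997, 0.0181],
 [0.0181, 0.1216]].

Step 4 — quadratic form (x̄ - mu_0)^T · S^{-1} · (x̄ - mu_0):
  S^{-1} · (x̄ - mu_0) = (0.0229, -0.1793),
  (x̄ - mu_0)^T · [...] = (0.1667)·(0.0229) + (-1.5)·(-0.1793) = 0.2728.

Step 5 — scale by n: T² = 6 · 0.2728 = 1.637.

T² ≈ 1.637


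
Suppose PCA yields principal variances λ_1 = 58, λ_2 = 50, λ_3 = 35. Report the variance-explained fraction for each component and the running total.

Step 1 — total variance = trace(Sigma) = Σ λ_i = 58 + 50 + 35 = 143.

Step 2 — fraction explained by component i = λ_i / Σ λ:
  PC1: 58/143 = 0.4056
  PC2: 50/143 = 0.3497
  PC3: 35/143 = 0.2448

Step 3 — cumulative fraction after k components = (λ_1 + ... + λ_k) / Σ λ:
  k = 1: 58/143 = 0.4056
  k = 2: (58 + 50)/143 = 108/143 = 0.7552
  k = 3: (58 + 50 + 35)/143 = 143/143 = 1

Summary (fraction, with percent):

explained: PC1 0.4056 (40.56%), PC2 0.3497 (34.97%), PC3 0.2448 (24.48%);  cumulative: 0.4056, 0.7552, 1


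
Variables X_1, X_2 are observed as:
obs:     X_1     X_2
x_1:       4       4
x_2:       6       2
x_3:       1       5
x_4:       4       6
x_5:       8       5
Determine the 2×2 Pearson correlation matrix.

Step 1 — column means:
  mean(X_1) = (4 + 6 + 1 + 4 + 8) / 5 = 23/5 = 4.6
  mean(X_2) = (4 + 2 + 5 + 6 + 5) / 5 = 22/5 = 4.4

Step 2 — sample variances and covariances s[i,j] = (1/(n-1)) · Σ_k (x_{k,i} - mean_i) · (x_{k,j} - mean_j), with n-1 = 4:
  s[X_1,X_1] = ((-0.6)·(-0.6) + (1.4)·(1.4) + (-3.6)·(-3.6) + (-0.6)·(-0.6) + (3.4)·(3.4)) / 4 = 27.2/4 = 6.8
  s[X_1,X_2] = ((-0.6)·(-0.4) + (1.4)·(-2.4) + (-3.6)·(0.6) + (-0.6)·(1.6) + (3.4)·(0.6)) / 4 = -4.2/4 = -1.05
  s[X_2,X_2] = ((-0.4)·(-0.4) + (-2.4)·(-2.4) + (0.6)·(0.6) + (1.6)·(1.6) + (0.6)·(0.6)) / 4 = 9.2/4 = 2.3
  Sample standard deviations s_i = √(s[i,i]):
  s(X_1) = √(6.8) = 2.6077
  s(X_2) = √(2.3) = 1.5166

Step 3 — r_{ij} = s_{ij} / (s_i · s_j):
  r[X_1,X_1] = 1 (diagonal).
  r[X_1,X_2] = -1.05 / (2.6077 · 1.5166) = -1.05 / 3.9547 = -0.2655
  r[X_2,X_2] = 1 (diagonal).

R is symmetric with unit diagonal. Assembling:

R = [[1, -0.2655],
 [-0.2655, 1]]


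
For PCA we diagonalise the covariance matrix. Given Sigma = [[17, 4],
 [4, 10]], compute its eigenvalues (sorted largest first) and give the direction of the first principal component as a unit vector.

Step 1 — characteristic polynomial of 2×2 Sigma:
  det(Sigma - λI) = λ² - trace · λ + det = 0.
  trace = 17 + 10 = 27, det = 17·10 - (4)² = 154.
Step 2 — discriminant:
  Δ = trace² - 4·det = 729 - 616 = 113.
Step 3 — eigenvalues:
  λ = (trace ± √Δ)/2 = (27 ± 10.6301)/2,
  λ_1 = 18.8151,  λ_2 = 8.1849.

Step 4 — unit eigenvector for λ_1: solve (Sigma - λ_1 I)v = 0. First row:
  (17 - 18.8151)·v_x + (4)·v_y = 0, i.e. (-1.8151)·v_x + (4)·v_y = 0,
  so v ∝ (b, λ_1 - a) = (4, 1.8151) = u.
  ||u|| = √((4)² + (1.8151)²) = √(19.2945) ≈ 4.3925,
  v_1 = u/||u|| ≈ (0.9106, 0.4132) (||v_1|| = 1).

λ_1 = 18.8151,  λ_2 = 8.1849;  v_1 ≈ (0.9106, 0.4132)


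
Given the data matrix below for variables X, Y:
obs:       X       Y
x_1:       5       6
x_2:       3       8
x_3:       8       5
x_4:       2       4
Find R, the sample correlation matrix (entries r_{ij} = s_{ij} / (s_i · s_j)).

Step 1 — column means:
  mean(X) = (5 + 3 + 8 + 2) / 4 = 18/4 = 4.5
  mean(Y) = (6 + 8 + 5 + 4) / 4 = 23/4 = 5.75

Step 2 — sample variances and covariances s[i,j] = (1/(n-1)) · Σ_k (x_{k,i} - mean_i) · (x_{k,j} - mean_j), with n-1 = 3:
  s[X,X] = ((0.5)·(0.5) + (-1.5)·(-1.5) + (3.5)·(3.5) + (-2.5)·(-2.5)) / 3 = 21/3 = 7
  s[X,Y] = ((0.5)·(0.25) + (-1.5)·(2.25) + (3.5)·(-0.75) + (-2.5)·(-1.75)) / 3 = -1.5/3 = -0.5
  s[Y,Y] = ((0.25)·(0.25) + (2.25)·(2.25) + (-0.75)·(-0.75) + (-1.75)·(-1.75)) / 3 = 8.75/3 = 2.9167
  Sample standard deviations s_i = √(s[i,i]):
  s(X) = √(7) = 2.6458
  s(Y) = √(2.9167) = 1.7078

Step 3 — r_{ij} = s_{ij} / (s_i · s_j):
  r[X,X] = 1 (diagonal).
  r[X,Y] = -0.5 / (2.6458 · 1.7078) = -0.5 / 4.5185 = -0.1107
  r[Y,Y] = 1 (diagonal).

R is symmetric with unit diagonal. Assembling:

R = [[1, -0.1107],
 [-0.1107, 1]]


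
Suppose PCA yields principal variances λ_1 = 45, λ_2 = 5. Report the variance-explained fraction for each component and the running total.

Step 1 — total variance = trace(Sigma) = Σ λ_i = 45 + 5 = 50.

Step 2 — fraction explained by component i = λ_i / Σ λ:
  PC1: 45/50 = 0.9
  PC2: 5/50 = 0.1

Step 3 — cumulative fraction after k components = (λ_1 + ... + λ_k) / Σ λ:
  k = 1: 45/50 = 0.9
  k = 2: (45 + 5)/50 = 50/50 = 1

Summary (fraction, with percent):

explained: PC1 0.9 (90%), PC2 0.1 (10%);  cumulative: 0.9, 1


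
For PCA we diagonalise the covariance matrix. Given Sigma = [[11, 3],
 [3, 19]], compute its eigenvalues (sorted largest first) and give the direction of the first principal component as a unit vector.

Step 1 — characteristic polynomial of 2×2 Sigma:
  det(Sigma - λI) = λ² - trace · λ + det = 0.
  trace = 11 + 19 = 30, det = 11·19 - (3)² = 200.
Step 2 — discriminant:
  Δ = trace² - 4·det = 900 - 800 = 100.
Step 3 — eigenvalues:
  λ = (trace ± √Δ)/2 = (30 ± 10)/2,
  λ_1 = 20,  λ_2 = 10.

Step 4 — unit eigenvector for λ_1: solve (Sigma - λ_1 I)v = 0. First row:
  (11 - 20)·v_x + (3)·v_y = 0, i.e. (-9)·v_x + (3)·v_y = 0,
  so v ∝ (b, λ_1 - a) = (3, 9) = u.
  ||u|| = √((3)² + (9)²) = √(90) ≈ 9.4868,
  v_1 = u/||u|| ≈ (0.3162, 0.9487) (||v_1|| = 1).

λ_1 = 20,  λ_2 = 10;  v_1 ≈ (0.3162, 0.9487)


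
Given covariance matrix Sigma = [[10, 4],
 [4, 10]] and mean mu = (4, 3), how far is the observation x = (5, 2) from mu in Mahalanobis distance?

Step 1 — centre the observation: (x - mu) = (1, -1).

Step 2 — invert Sigma. det(Sigma) = 10·10 - (4)² = 84.
  Sigma^{-1} = (1/det) · [[d, -b], [-b, a]] = [[0.119, -0.0476],
 [-0.0476, 0.119]].

Step 3 — form the quadratic (x - mu)^T · Sigma^{-1} · (x - mu):
  Sigma^{-1} · (x - mu) = (0.1667, -0.1667).
  (x - mu)^T · [Sigma^{-1} · (x - mu)] = (1)·(0.1667) + (-1)·(-0.1667) = 0.3333.

Step 4 — take square root: d = √(0.3333) ≈ 0.5774.

d(x, mu) = √(0.3333) ≈ 0.5774


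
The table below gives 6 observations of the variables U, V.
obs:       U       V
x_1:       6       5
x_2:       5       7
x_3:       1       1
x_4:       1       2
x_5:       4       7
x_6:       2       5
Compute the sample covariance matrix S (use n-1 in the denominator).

Step 1 — column means:
  mean(U) = (6 + 5 + 1 + 1 + 4 + 2) / 6 = 19/6 = 3.1667
  mean(V) = (5 + 7 + 1 + 2 + 7 + 5) / 6 = 27/6 = 4.5

Step 2 — sample covariance S[i,j] = (1/(n-1)) · Σ_k (x_{k,i} - mean_i) · (x_{k,j} - mean_j), with n-1 = 5.
  S[U,U] = ((2.8333)·(2.8333) + (1.8333)·(1.8333) + (-2.1667)·(-2.1667) + (-2.1667)·(-2.1667) + (0.8333)·(0.8333) + (-1.1667)·(-1.1667)) / 5 = 22.8333/5 = 4.5667
  S[U,V] = ((2.8333)·(0.5) + (1.8333)·(2.5) + (-2.1667)·(-3.5) + (-2.1667)·(-2.5) + (0.8333)·(2.5) + (-1.1667)·(0.5)) / 5 = 20.5/5 = 4.1
  S[V,V] = ((0.5)·(0.5) + (2.5)·(2.5) + (-3.5)·(-3.5) + (-2.5)·(-2.5) + (2.5)·(2.5) + (0.5)·(0.5)) / 5 = 31.5/5 = 6.3

S is symmetric (S[j,i] = S[i,j]). Assembling:

S = [[4.5667, 4.1],
 [4.1, 6.3]]


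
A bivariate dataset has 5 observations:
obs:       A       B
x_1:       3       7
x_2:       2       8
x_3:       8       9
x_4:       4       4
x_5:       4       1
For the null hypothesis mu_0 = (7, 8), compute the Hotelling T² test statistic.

Step 1 — sample mean vector:
  mean(A) = (3 + 2 + 8 + 4 + 4) / 5 = 21/5 = 4.2
  mean(B) = (7 + 8 + 9 + 4 + 1) / 5 = 29/5 = 5.8
  x̄ = (4.2, 5.8),  deviation x̄ - mu_0 = (4.2, 5.8) - (7, 8) = (-2.8, -2.2).

Step 2 — sample covariance matrix, S[i,j] = (1/(n-1)) · Σ_k (x_{k,i} - mean_i) · (x_{k,j} - mean_j), divisor n-1 = 4:
  S[A,A] = ((-1.2)·(-1.2) + (-2.2)·(-2.2) + (3.8)·(3.8) + (-0.2)·(-0.2) + (-0.2)·(-0.2)) / 4 = 20.8/4 = 5.2
  S[A,B] = ((-1.2)·(1.2) + (-2.2)·(2.2) + (3.8)·(3.2) + (-0.2)·(-1.8) + (-0.2)·(-4.8)) / 4 = 7.2/4 = 1.8
  S[B,B] = ((1.2)·(1.2) + (2.2)·(2.2) + (3.2)·(3.2) + (-1.8)·(-1.8) + (-4.8)·(-4.8)) / 4 = 42.8/4 = 10.7
  S = [[5.2, 1.8],
 [1.8, 10.7]].

Step 3 — invert S. det(S) = 5.2·10.7 - (1.8)² = 52.4.
  S^{-1} = (1/det) · [[d, -b], [-b, a]] = [[0.2042, -0.0344],
 [-0.0344, 0.0992]].

Step 4 — quadratic form (x̄ - mu_0)^T · S^{-1} · (x̄ - mu_0):
  S^{-1} · (x̄ - mu_0) = (-0.4962, -0.1221),
  (x̄ - mu_0)^T · [...] = (-2.8)·(-0.4962) + (-2.2)·(-0.1221) = 1.658.

Step 5 — scale by n: T² = 5 · 1.658 = 8.2901.

T² ≈ 8.2901


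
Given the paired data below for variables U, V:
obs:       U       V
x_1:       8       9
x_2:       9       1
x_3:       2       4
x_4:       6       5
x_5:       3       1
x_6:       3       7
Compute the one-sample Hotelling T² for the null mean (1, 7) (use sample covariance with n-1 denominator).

Step 1 — sample mean vector:
  mean(U) = (8 + 9 + 2 + 6 + 3 + 3) / 6 = 31/6 = 5.1667
  mean(V) = (9 + 1 + 4 + 5 + 1 + 7) / 6 = 27/6 = 4.5
  x̄ = (5.1667, 4.5),  deviation x̄ - mu_0 = (5.1667, 4.5) - (1, 7) = (4.1667, -2.5).

Step 2 — sample covariance matrix, S[i,j] = (1/(n-1)) · Σ_k (x_{k,i} - mean_i) · (x_{k,j} - mean_j), divisor n-1 = 5:
  S[U,U] = ((2.8333)·(2.8333) + (3.8333)·(3.8333) + (-3.1667)·(-3.1667) + (0.8333)·(0.8333) + (-2.1667)·(-2.1667) + (-2.1667)·(-2.1667)) / 5 = 42.8333/5 = 8.5667
  S[U,V] = ((2.8333)·(4.5) + (3.8333)·(-3.5) + (-3.1667)·(-0.5) + (0.8333)·(0.5) + (-2.1667)·(-3.5) + (-2.1667)·(2.5)) / 5 = 3.5/5 = 0.7
  S[V,V] = ((4.5)·(4.5) + (-3.5)·(-3.5) + (-0.5)·(-0.5) + (0.5)·(0.5) + (-3.5)·(-3.5) + (2.5)·(2.5)) / 5 = 51.5/5 = 10.3
  S = [[8.5667, 0.7],
 [0.7, 10.3]].

Step 3 — invert S. det(S) = 8.5667·10.3 - (0.7)² = 87.7467.
  S^{-1} = (1/det) · [[d, -b], [-b, a]] = [[0.1174, -0.008],
 [-0.008, 0.0976]].

Step 4 — quadratic form (x̄ - mu_0)^T · S^{-1} · (x̄ - mu_0):
  S^{-1} · (x̄ - mu_0) = (0.509, -0.2773),
  (x̄ - mu_0)^T · [...] = (4.1667)·(0.509) + (-2.5)·(-0.2773) = 2.8143.

Step 5 — scale by n: T² = 6 · 2.8143 = 16.8857.

T² ≈ 16.8857


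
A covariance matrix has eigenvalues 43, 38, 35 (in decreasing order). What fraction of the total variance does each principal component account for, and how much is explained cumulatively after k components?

Step 1 — total variance = trace(Sigma) = Σ λ_i = 43 + 38 + 35 = 116.

Step 2 — fraction explained by component i = λ_i / Σ λ:
  PC1: 43/116 = 0.3707
  PC2: 38/116 = 0.3276
  PC3: 35/116 = 0.3017

Step 3 — cumulative fraction after k components = (λ_1 + ... + λ_k) / Σ λ:
  k = 1: 43/116 = 0.3707
  k = 2: (43 + 38)/116 = 81/116 = 0.6983
  k = 3: (43 + 38 + 35)/116 = 116/116 = 1

Summary (fraction, with percent):

explained: PC1 0.3707 (37.07%), PC2 0.3276 (32.76%), PC3 0.3017 (30.17%);  cumulative: 0.3707, 0.6983, 1


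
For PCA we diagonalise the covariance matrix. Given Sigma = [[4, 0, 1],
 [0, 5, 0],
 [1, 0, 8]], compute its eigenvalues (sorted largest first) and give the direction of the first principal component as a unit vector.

Step 1 — characteristic polynomial p(λ) = det(λI - Sigma) = λ³ - tr·λ² + c_1·λ - det, where tr = trace, c_1 = sum of the principal 2×2 minors, det = det(Sigma):
  tr = 4 + 5 + 8 = 17,
  c_1 = (4·5 - (0)²) + (4·8 - (1)²) + (5·8 - (0)²) = 20 + 31 + 40 = 91,
  det = 4·(5·8 - (0)²) - (0)·((0)·8 - (0)·(1)) + (1)·((0)·(0) - 5·(1)) = 4·(40) - (0)·(0) + (1)·(-5) = 155.
  So p(λ) = λ³ - 17λ² + 91λ - 155.
Step 2 — look for an integer root (rational root theorem: any rational root is an integer divisor of 155). Testing λ = 5:
  p(5) = 125 - 425 + 455 - 155 = 0  ✓
  Dividing out (λ - 5): p(λ) = (λ - 5)(λ² - 12λ + 31).
Step 3 — remaining eigenvalues from the quadratic λ² - 12λ + 31 = 0:
  Δ = 12² - 4·31 = 144 - 124 = 20,  λ = (12 ± √20)/2 = (12 ± 4.4721)/2 ≈ 8.2361 or 3.7639.
  Sorted: λ_1 = 8.2361,  λ_2 = 5,  λ_3 = 3.7639  (check: sum = 17 = tr ✓).

Step 4 — unit eigenvector for λ_1 ≈ 8.2361: v spans the null space of (Sigma - λ_1 I), whose rows are
  r_1 = (-4.2361, 0, 1),  r_2 = (0, -3.2361, 0),  r_3 = (1, 0, -0.2361).
  v is orthogonal to every row, so take v ∝ r_1 × r_2 = ((0)·(0) - (1)·(-3.2361), (1)·(0) - (-4.2361)·(0), (-4.2361)·(-3.2361) - (0)·(0)) ≈ (3.2361, 0, 13.7082).
  Let u = (3.2361, 0, 13.7082).
  ||u|| = √((3.2361)² + (0)² + (13.7082)²) = √(198.387) ≈ 14.085,  v_1 = u/||u|| ≈ (0.2298, 0, 0.9732) (||v_1|| = 1).

λ_1 = 8.2361,  λ_2 = 5,  λ_3 = 3.7639;  v_1 ≈ (0.2298, 0, 0.9732)


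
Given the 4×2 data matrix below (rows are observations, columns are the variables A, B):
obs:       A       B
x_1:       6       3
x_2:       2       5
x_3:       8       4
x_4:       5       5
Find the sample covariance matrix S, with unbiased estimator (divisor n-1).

Step 1 — column means:
  mean(A) = (6 + 2 + 8 + 5) / 4 = 21/4 = 5.25
  mean(B) = (3 + 5 + 4 + 5) / 4 = 17/4 = 4.25

Step 2 — sample covariance S[i,j] = (1/(n-1)) · Σ_k (x_{k,i} - mean_i) · (x_{k,j} - mean_j), with n-1 = 3.
  S[A,A] = ((0.75)·(0.75) + (-3.25)·(-3.25) + (2.75)·(2.75) + (-0.25)·(-0.25)) / 3 = 18.75/3 = 6.25
  S[A,B] = ((0.75)·(-1.25) + (-3.25)·(0.75) + (2.75)·(-0.25) + (-0.25)·(0.75)) / 3 = -4.25/3 = -1.4167
  S[B,B] = ((-1.25)·(-1.25) + (0.75)·(0.75) + (-0.25)·(-0.25) + (0.75)·(0.75)) / 3 = 2.75/3 = 0.9167

S is symmetric (S[j,i] = S[i,j]). Assembling:

S = [[6.25, -1.4167],
 [-1.4167, 0.9167]]


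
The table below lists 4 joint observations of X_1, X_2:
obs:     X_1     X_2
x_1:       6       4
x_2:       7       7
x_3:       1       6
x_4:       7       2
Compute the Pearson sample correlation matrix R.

Step 1 — column means:
  mean(X_1) = (6 + 7 + 1 + 7) / 4 = 21/4 = 5.25
  mean(X_2) = (4 + 7 + 6 + 2) / 4 = 19/4 = 4.75

Step 2 — sample variances and covariances s[i,j] = (1/(n-1)) · Σ_k (x_{k,i} - mean_i) · (x_{k,j} - mean_j), with n-1 = 3:
  s[X_1,X_1] = ((0.75)·(0.75) + (1.75)·(1.75) + (-4.25)·(-4.25) + (1.75)·(1.75)) / 3 = 24.75/3 = 8.25
  s[X_1,X_2] = ((0.75)·(-0.75) + (1.75)·(2.25) + (-4.25)·(1.25) + (1.75)·(-2.75)) / 3 = -6.75/3 = -2.25
  s[X_2,X_2] = ((-0.75)·(-0.75) + (2.25)·(2.25) + (1.25)·(1.25) + (-2.75)·(-2.75)) / 3 = 14.75/3 = 4.9167
  Sample standard deviations s_i = √(s[i,i]):
  s(X_1) = √(8.25) = 2.8723
  s(X_2) = √(4.9167) = 2.2174

Step 3 — r_{ij} = s_{ij} / (s_i · s_j):
  r[X_1,X_1] = 1 (diagonal).
  r[X_1,X_2] = -2.25 / (2.8723 · 2.2174) = -2.25 / 6.3689 = -0.3533
  r[X_2,X_2] = 1 (diagonal).

R is symmetric with unit diagonal. Assembling:

R = [[1, -0.3533],
 [-0.3533, 1]]


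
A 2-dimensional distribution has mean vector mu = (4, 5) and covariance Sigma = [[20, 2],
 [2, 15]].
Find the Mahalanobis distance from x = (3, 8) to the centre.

Step 1 — centre the observation: (x - mu) = (-1, 3).

Step 2 — invert Sigma. det(Sigma) = 20·15 - (2)² = 296.
  Sigma^{-1} = (1/det) · [[d, -b], [-b, a]] = [[0.0507, -0.0068],
 [-0.0068, 0.0676]].

Step 3 — form the quadratic (x - mu)^T · Sigma^{-1} · (x - mu):
  Sigma^{-1} · (x - mu) = (-0.0709, 0.2095).
  (x - mu)^T · [Sigma^{-1} · (x - mu)] = (-1)·(-0.0709) + (3)·(0.2095) = 0.6993.

Step 4 — take square root: d = √(0.6993) ≈ 0.8363.

d(x, mu) = √(0.6993) ≈ 0.8363


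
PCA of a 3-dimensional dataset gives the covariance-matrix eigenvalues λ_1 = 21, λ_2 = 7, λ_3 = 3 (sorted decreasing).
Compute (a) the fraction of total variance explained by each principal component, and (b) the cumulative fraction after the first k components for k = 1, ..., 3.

Step 1 — total variance = trace(Sigma) = Σ λ_i = 21 + 7 + 3 = 31.

Step 2 — fraction explained by component i = λ_i / Σ λ:
  PC1: 21/31 = 0.6774
  PC2: 7/31 = 0.2258
  PC3: 3/31 = 0.0968

Step 3 — cumulative fraction after k components = (λ_1 + ... + λ_k) / Σ λ:
  k = 1: 21/31 = 0.6774
  k = 2: (21 + 7)/31 = 28/31 = 0.9032
  k = 3: (21 + 7 + 3)/31 = 31/31 = 1

Summary (fraction, with percent):

explained: PC1 0.6774 (67.74%), PC2 0.2258 (22.58%), PC3 0.0968 (9.68%);  cumulative: 0.6774, 0.9032, 1


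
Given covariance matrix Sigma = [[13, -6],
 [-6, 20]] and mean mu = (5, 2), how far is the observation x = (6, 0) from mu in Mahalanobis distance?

Step 1 — centre the observation: (x - mu) = (1, -2).

Step 2 — invert Sigma. det(Sigma) = 13·20 - (-6)² = 224.
  Sigma^{-1} = (1/det) · [[d, -b], [-b, a]] = [[0.0893, 0.0268],
 [0.0268, 0.058]].

Step 3 — form the quadratic (x - mu)^T · Sigma^{-1} · (x - mu):
  Sigma^{-1} · (x - mu) = (0.0357, -0.0893).
  (x - mu)^T · [Sigma^{-1} · (x - mu)] = (1)·(0.0357) + (-2)·(-0.0893) = 0.2143.

Step 4 — take square root: d = √(0.2143) ≈ 0.4629.

d(x, mu) = √(0.2143) ≈ 0.4629


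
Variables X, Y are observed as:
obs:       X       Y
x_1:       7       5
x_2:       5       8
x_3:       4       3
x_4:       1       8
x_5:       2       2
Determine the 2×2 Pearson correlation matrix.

Step 1 — column means:
  mean(X) = (7 + 5 + 4 + 1 + 2) / 5 = 19/5 = 3.8
  mean(Y) = (5 + 8 + 3 + 8 + 2) / 5 = 26/5 = 5.2

Step 2 — sample variances and covariances s[i,j] = (1/(n-1)) · Σ_k (x_{k,i} - mean_i) · (x_{k,j} - mean_j), with n-1 = 4:
  s[X,X] = ((3.2)·(3.2) + (1.2)·(1.2) + (0.2)·(0.2) + (-2.8)·(-2.8) + (-1.8)·(-1.8)) / 4 = 22.8/4 = 5.7
  s[X,Y] = ((3.2)·(-0.2) + (1.2)·(2.8) + (0.2)·(-2.2) + (-2.8)·(2.8) + (-1.8)·(-3.2)) / 4 = 0.2/4 = 0.05
  s[Y,Y] = ((-0.2)·(-0.2) + (2.8)·(2.8) + (-2.2)·(-2.2) + (2.8)·(2.8) + (-3.2)·(-3.2)) / 4 = 30.8/4 = 7.7
  Sample standard deviations s_i = √(s[i,i]):
  s(X) = √(5.7) = 2.3875
  s(Y) = √(7.7) = 2.7749

Step 3 — r_{ij} = s_{ij} / (s_i · s_j):
  r[X,X] = 1 (diagonal).
  r[X,Y] = 0.05 / (2.3875 · 2.7749) = 0.05 / 6.625 = 0.0075
  r[Y,Y] = 1 (diagonal).

R is symmetric with unit diagonal. Assembling:

R = [[1, 0.0075],
 [0.0075, 1]]


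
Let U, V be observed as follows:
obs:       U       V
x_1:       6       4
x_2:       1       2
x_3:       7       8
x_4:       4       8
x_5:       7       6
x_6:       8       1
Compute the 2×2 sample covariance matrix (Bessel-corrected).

Step 1 — column means:
  mean(U) = (6 + 1 + 7 + 4 + 7 + 8) / 6 = 33/6 = 5.5
  mean(V) = (4 + 2 + 8 + 8 + 6 + 1) / 6 = 29/6 = 4.8333

Step 2 — sample covariance S[i,j] = (1/(n-1)) · Σ_k (x_{k,i} - mean_i) · (x_{k,j} - mean_j), with n-1 = 5.
  S[U,U] = ((0.5)·(0.5) + (-4.5)·(-4.5) + (1.5)·(1.5) + (-1.5)·(-1.5) + (1.5)·(1.5) + (2.5)·(2.5)) / 5 = 33.5/5 = 6.7
  S[U,V] = ((0.5)·(-0.8333) + (-4.5)·(-2.8333) + (1.5)·(3.1667) + (-1.5)·(3.1667) + (1.5)·(1.1667) + (2.5)·(-3.8333)) / 5 = 4.5/5 = 0.9
  S[V,V] = ((-0.8333)·(-0.8333) + (-2.8333)·(-2.8333) + (3.1667)·(3.1667) + (3.1667)·(3.1667) + (1.1667)·(1.1667) + (-3.8333)·(-3.8333)) / 5 = 44.8333/5 = 8.9667

S is symmetric (S[j,i] = S[i,j]). Assembling:

S = [[6.7, 0.9],
 [0.9, 8.9667]]


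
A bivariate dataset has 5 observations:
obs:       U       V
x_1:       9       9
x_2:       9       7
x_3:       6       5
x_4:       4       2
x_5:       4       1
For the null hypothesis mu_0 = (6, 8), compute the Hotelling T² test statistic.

Step 1 — sample mean vector:
  mean(U) = (9 + 9 + 6 + 4 + 4) / 5 = 32/5 = 6.4
  mean(V) = (9 + 7 + 5 + 2 + 1) / 5 = 24/5 = 4.8
  x̄ = (6.4, 4.8),  deviation x̄ - mu_0 = (6.4, 4.8) - (6, 8) = (0.4, -3.2).

Step 2 — sample covariance matrix, S[i,j] = (1/(n-1)) · Σ_k (x_{k,i} - mean_i) · (x_{k,j} - mean_j), divisor n-1 = 4:
  S[U,U] = ((2.6)·(2.6) + (2.6)·(2.6) + (-0.4)·(-0.4) + (-2.4)·(-2.4) + (-2.4)·(-2.4)) / 4 = 25.2/4 = 6.3
  S[U,V] = ((2.6)·(4.2) + (2.6)·(2.2) + (-0.4)·(0.2) + (-2.4)·(-2.8) + (-2.4)·(-3.8)) / 4 = 32.4/4 = 8.1
  S[V,V] = ((4.2)·(4.2) + (2.2)·(2.2) + (0.2)·(0.2) + (-2.8)·(-2.8) + (-3.8)·(-3.8)) / 4 = 44.8/4 = 11.2
  S = [[6.3, 8.1],
 [8.1, 11.2]].

Step 3 — invert S. det(S) = 6.3·11.2 - (8.1)² = 4.95.
  S^{-1} = (1/det) · [[d, -b], [-b, a]] = [[2.2626, -1.6364],
 [-1.6364, 1.2727]].

Step 4 — quadratic form (x̄ - mu_0)^T · S^{-1} · (x̄ - mu_0):
  S^{-1} · (x̄ - mu_0) = (6.1414, -4.7273),
  (x̄ - mu_0)^T · [...] = (0.4)·(6.1414) + (-3.2)·(-4.7273) = 17.5838.

Step 5 — scale by n: T² = 5 · 17.5838 = 87.9192.

T² ≈ 87.9192


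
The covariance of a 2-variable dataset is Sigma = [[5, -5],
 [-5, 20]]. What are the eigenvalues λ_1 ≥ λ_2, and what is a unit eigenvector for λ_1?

Step 1 — characteristic polynomial of 2×2 Sigma:
  det(Sigma - λI) = λ² - trace · λ + det = 0.
  trace = 5 + 20 = 25, det = 5·20 - (-5)² = 75.
Step 2 — discriminant:
  Δ = trace² - 4·det = 625 - 300 = 325.
Step 3 — eigenvalues:
  λ = (trace ± √Δ)/2 = (25 ± 18.0278)/2,
  λ_1 = 21.5139,  λ_2 = 3.4861.

Step 4 — unit eigenvector for λ_1: solve (Sigma - λ_1 I)v = 0. First row:
  (5 - 21.5139)·v_x + (-5)·v_y = 0, i.e. (-16.5139)·v_x + (-5)·v_y = 0,
  so v ∝ (b, λ_1 - a) = (-5, 16.5139); multiply by -1 so the first entry is positive: u = (5, -16.5139).
  ||u|| = √((5)² + (-16.5139)²) = √(297.7082) ≈ 17.2542,
  v_1 = u/||u|| ≈ (0.2898, -0.9571) (||v_1|| = 1).

λ_1 = 21.5139,  λ_2 = 3.4861;  v_1 ≈ (0.2898, -0.9571)


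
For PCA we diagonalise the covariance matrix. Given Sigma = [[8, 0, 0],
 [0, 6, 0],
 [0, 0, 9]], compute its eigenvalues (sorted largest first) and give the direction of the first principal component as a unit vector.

Step 1 — characteristic polynomial p(λ) = det(λI - Sigma) = λ³ - tr·λ² + c_1·λ - det, where tr = trace, c_1 = sum of the principal 2×2 minors, det = det(Sigma):
  tr = 8 + 6 + 9 = 23,
  c_1 = (8·6 - (0)²) + (8·9 - (0)²) + (6·9 - (0)²) = 48 + 72 + 54 = 174,
  det = 8·(6·9 - (0)²) - (0)·((0)·9 - (0)·(0)) + (0)·((0)·(0) - 6·(0)) = 8·(54) - (0)·(0) + (0)·(0) = 432.
  So p(λ) = λ³ - 23λ² + 174λ - 432.
Step 2 — look for an integer root (rational root theorem: any rational root is an integer divisor of 432). Testing λ = 6:
  p(6) = 216 - 828 + 1044 - 432 = 0  ✓
  Dividing out (λ - 6): p(λ) = (λ - 6)(λ² - 17λ + 72).
Step 3 — remaining eigenvalues from the quadratic λ² - 17λ + 72 = 0:
  Δ = 17² - 4·72 = 289 - 288 = 1,  λ = (17 ± √1)/2 = (17 ± 1)/2 = 9 or 8.
  Sorted: λ_1 = 9,  λ_2 = 8,  λ_3 = 6  (check: sum = 23 = tr ✓).

Step 4 — unit eigenvector for λ_1 = 9: v spans the null space of (Sigma - λ_1 I), whose rows are
  r_1 = (-1, 0, 0),  r_2 = (0, -3, 0),  r_3 = (0, 0, 0).
  v is orthogonal to every row, so take v ∝ r_1 × r_2 = ((0)·(0) - (0)·(-3), (0)·(0) - (-1)·(0), (-1)·(-3) - (0)·(0)) = (0, 0, 3).
  Rescale (divide by 3): u = (0, 0, 1).
  ||u|| = √((0)² + (0)² + (1)²) = √(1) = 1,  v_1 = u/||u|| ≈ (0, 0, 1) (||v_1|| = 1).

λ_1 = 9,  λ_2 = 8,  λ_3 = 6;  v_1 ≈ (0, 0, 1)
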